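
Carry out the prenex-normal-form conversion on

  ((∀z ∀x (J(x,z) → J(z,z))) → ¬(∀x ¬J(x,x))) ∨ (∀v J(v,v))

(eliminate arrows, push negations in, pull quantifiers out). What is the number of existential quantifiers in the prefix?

3

Eliminate → and ↔ using ¬ and ∨.
  ¬(∀z ∀x (¬J(x,z) ∨ J(z,z))) ∨ ¬(∀x ¬J(x,x)) ∨ (∀v J(v,v))
Move each ¬ inward, flipping quantifiers it crosses:
  (∃z ∃x (J(x,z) ∧ ¬J(z,z))) ∨ (∃x J(x,x)) ∨ (∀v J(v,v))
Give each quantifier a distinct variable: x↦u1.
  (∃z ∃x (J(x,z) ∧ ¬J(z,z))) ∨ (∃u1 J(u1,u1)) ∨ (∀v J(v,v))
Pull the quantifiers to the front (each side's bound variable is not free in the other side):
  ∃z ∃x ∃u1 ∀v (J(x,z) ∧ ¬J(z,z) ∨ J(u1,u1) ∨ J(v,v))
The prefix is ∃z ∃x ∃u1 ∀v: 1 universal, 3 existential.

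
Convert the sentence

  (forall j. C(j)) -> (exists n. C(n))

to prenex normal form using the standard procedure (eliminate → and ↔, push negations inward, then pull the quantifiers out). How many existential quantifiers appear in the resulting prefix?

Eliminate → and ↔ using ¬ and ∨.
  ~(forall j. C(j)) | (exists n. C(n))
Push ¬ through the quantifiers and connectives to reach negation normal form:
  (exists j. ~C(j)) | (exists n. C(n))
All bound variables are already distinct, so no renaming is needed.
Finally move all quantifiers to the prefix:
  exists j. exists n. (~C(j) | C(n))
The prefix is exists j exists n: 0 universal, 2 existential.

2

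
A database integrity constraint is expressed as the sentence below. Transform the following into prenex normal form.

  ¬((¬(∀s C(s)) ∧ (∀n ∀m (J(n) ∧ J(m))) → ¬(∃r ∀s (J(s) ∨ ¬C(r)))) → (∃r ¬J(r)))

Eliminate → and ↔ using ¬ and ∨.
  ¬(¬(¬(¬(∀s C(s)) ∧ (∀n ∀m (J(n) ∧ J(m)))) ∨ ¬(∃r ∀s (J(s) ∨ ¬C(r)))) ∨ (∃r ¬J(r)))
Drive negations inward (¬∀x A ≡ ∃x ¬A, ¬∃x A ≡ ∀x ¬A, De Morgan for ∧/∨):
  ((∀s C(s)) ∨ (∃n ∃m (¬J(n) ∨ ¬J(m))) ∨ (∀r ∃s (¬J(s) ∧ C(r)))) ∧ (∀r J(r))
Give each quantifier a distinct variable: s↦u, r↦w.
  ((∀s C(s)) ∨ (∃n ∃m (¬J(n) ∨ ¬J(m))) ∨ (∀r ∃u (¬J(u) ∧ C(r)))) ∧ (∀w J(w))
Pull the quantifiers to the front (each side's bound variable is not free in the other side):
  ∀s ∃n ∃m ∀r ∃u ∀w ((C(s) ∨ ¬J(n) ∨ ¬J(m) ∨ ¬J(u) ∧ C(r)) ∧ J(w))

∀s ∃n ∃m ∀r ∃u ∀w ((C(s) ∨ ¬J(n) ∨ ¬J(m) ∨ ¬J(u) ∧ C(r)) ∧ J(w))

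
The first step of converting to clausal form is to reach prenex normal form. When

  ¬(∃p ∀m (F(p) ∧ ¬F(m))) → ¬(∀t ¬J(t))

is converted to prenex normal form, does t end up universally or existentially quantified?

Eliminate → and ↔ using ¬ and ∨.
  ¬¬(∃p ∀m (F(p) ∧ ¬F(m))) ∨ ¬(∀t ¬J(t))
Drive negations inward (¬∀x A ≡ ∃x ¬A, ¬∃x A ≡ ∀x ¬A, De Morgan for ∧/∨):
  (∃p ∀m (F(p) ∧ ¬F(m))) ∨ (∃t J(t))
All bound variables are already distinct, so no renaming is needed.
Finally move all quantifiers to the prefix:
  ∃p ∀m ∃t (F(p) ∧ ¬F(m) ∨ J(t))
The quantifier ∀t sits under an odd number of negations (counting the antecedent side of each →), so it flips to ∃t.

existential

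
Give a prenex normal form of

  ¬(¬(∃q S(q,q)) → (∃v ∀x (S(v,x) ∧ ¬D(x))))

Rewrite implications/biconditionals: A → B as ¬A ∨ B.
  ¬(¬¬(∃q S(q,q)) ∨ (∃v ∀x (S(v,x) ∧ ¬D(x))))
Push ¬ through the quantifiers and connectives to reach negation normal form:
  (∀q ¬S(q,q)) ∧ (∀v ∃x (¬S(v,x) ∨ D(x)))
All bound variables are already distinct, so no renaming is needed.
Pull the quantifiers to the front (each side's bound variable is not free in the other side):
  ∀q ∀v ∃x (¬S(q,q) ∧ (¬S(v,x) ∨ D(x)))

∀q ∀v ∃x (¬S(q,q) ∧ (¬S(v,x) ∨ D(x)))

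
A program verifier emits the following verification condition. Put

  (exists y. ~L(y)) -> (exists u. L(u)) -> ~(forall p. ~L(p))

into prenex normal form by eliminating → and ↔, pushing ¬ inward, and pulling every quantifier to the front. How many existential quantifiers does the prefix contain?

1

Eliminate → and ↔ using ¬ and ∨.
  ~(exists y. ~L(y)) | ~(exists u. L(u)) | ~(forall p. ~L(p))
Push ¬ through the quantifiers and connectives to reach negation normal form:
  (forall y. L(y)) | (forall u. ~L(u)) | (exists p. L(p))
All bound variables are already distinct, so no renaming is needed.
Pull the quantifiers to the front (each side's bound variable is not free in the other side):
  forall y. forall u. exists p. (L(y) | ~L(u) | L(p))
The prefix is forall y forall u exists p: 2 universal, 1 existential.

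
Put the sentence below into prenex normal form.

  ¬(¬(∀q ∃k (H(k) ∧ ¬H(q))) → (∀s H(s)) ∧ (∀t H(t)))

∃q ∀k ∃s ∃t ((¬H(k) ∨ H(q)) ∧ (¬H(s) ∨ ¬H(t)))

Rewrite implications/biconditionals: A → B as ¬A ∨ B.
  ¬(¬¬(∀q ∃k (H(k) ∧ ¬H(q))) ∨ (∀s H(s)) ∧ (∀t H(t)))
Drive negations inward (¬∀x A ≡ ∃x ¬A, ¬∃x A ≡ ∀x ¬A, De Morgan for ∧/∨):
  (∃q ∀k (¬H(k) ∨ H(q))) ∧ ((∃s ¬H(s)) ∨ (∃t ¬H(t)))
Pull the quantifiers to the front (each side's bound variable is not free in the other side):
  ∃q ∀k ∃s ∃t ((¬H(k) ∨ H(q)) ∧ (¬H(s) ∨ ¬H(t)))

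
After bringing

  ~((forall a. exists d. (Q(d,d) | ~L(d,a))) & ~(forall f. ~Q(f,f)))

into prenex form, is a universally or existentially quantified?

existential

Drive negations inward (¬∀x A ≡ ∃x ¬A, ¬∃x A ≡ ∀x ¬A, De Morgan for ∧/∨):
  (exists a. forall d. (~Q(d,d) & L(d,a))) | (forall f. ~Q(f,f))
Pull the quantifiers to the front (each side's bound variable is not free in the other side):
  exists a. forall d. forall f. (~Q(d,d) & L(d,a) | ~Q(f,f))
The quantifier forall a sits under an odd number of negations, so it flips to exists a.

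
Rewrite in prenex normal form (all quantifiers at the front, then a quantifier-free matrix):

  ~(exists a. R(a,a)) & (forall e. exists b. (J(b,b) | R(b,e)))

Drive negations inward (¬∀x A ≡ ∃x ¬A, ¬∃x A ≡ ∀x ¬A, De Morgan for ∧/∨):
  (forall a. ~R(a,a)) & (forall e. exists b. (J(b,b) | R(b,e)))
All bound variables are already distinct, so no renaming is needed.
Finally move all quantifiers to the prefix:
  forall a. forall e. exists b. (~R(a,a) & (J(b,b) | R(b,e)))

forall a. forall e. exists b. (~R(a,a) & (J(b,b) | R(b,e)))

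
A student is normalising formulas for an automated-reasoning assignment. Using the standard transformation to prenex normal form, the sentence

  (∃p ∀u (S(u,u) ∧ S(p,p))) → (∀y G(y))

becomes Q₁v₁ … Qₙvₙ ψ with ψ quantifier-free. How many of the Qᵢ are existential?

1

Rewrite implications/biconditionals: A → B as ¬A ∨ B.
  ¬(∃p ∀u (S(u,u) ∧ S(p,p))) ∨ (∀y G(y))
Move each ¬ inward, flipping quantifiers it crosses:
  (∀p ∃u (¬S(u,u) ∨ ¬S(p,p))) ∨ (∀y G(y))
All bound variables are already distinct, so no renaming is needed.
Extract every quantifier outward, since the variables are now distinct and don't occur free across branches:
  ∀p ∃u ∀y (¬S(u,u) ∨ ¬S(p,p) ∨ G(y))
The prefix is ∀p ∃u ∀y: 2 universal, 1 existential.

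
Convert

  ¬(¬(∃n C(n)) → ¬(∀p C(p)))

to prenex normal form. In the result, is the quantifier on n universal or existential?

universal

Rewrite implications/biconditionals: A → B as ¬A ∨ B.
  ¬(¬¬(∃n C(n)) ∨ ¬(∀p C(p)))
Move each ¬ inward, flipping quantifiers it crosses:
  (∀n ¬C(n)) ∧ (∀p C(p))
All bound variables are already distinct, so no renaming is needed.
Pull the quantifiers to the front (each side's bound variable is not free in the other side):
  ∀n ∀p (¬C(n) ∧ C(p))
The quantifier ∃n sits under an odd number of negations (counting the antecedent side of each →), so it flips to ∀n.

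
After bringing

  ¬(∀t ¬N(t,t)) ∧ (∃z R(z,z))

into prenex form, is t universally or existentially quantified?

Push ¬ through the quantifiers and connectives to reach negation normal form:
  (∃t N(t,t)) ∧ (∃z R(z,z))
All bound variables are already distinct, so no renaming is needed.
Extract every quantifier outward, since the variables are now distinct and don't occur free across branches:
  ∃t ∃z (N(t,t) ∧ R(z,z))
The quantifier ∀t sits under an odd number of negations, so it flips to ∃t.

existential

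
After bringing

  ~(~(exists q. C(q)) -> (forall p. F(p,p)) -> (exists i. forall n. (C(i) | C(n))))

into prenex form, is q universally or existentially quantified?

First replace A → B with ¬A ∨ B.
  ~(~~(exists q. C(q)) | ~(forall p. F(p,p)) | (exists i. forall n. (C(i) | C(n))))
Drive negations inward (¬∀x A ≡ ∃x ¬A, ¬∃x A ≡ ∀x ¬A, De Morgan for ∧/∨):
  (forall q. ~C(q)) & (forall p. F(p,p)) & (forall i. exists n. (~C(i) & ~C(n)))
All bound variables are already distinct, so no renaming is needed.
Extract every quantifier outward, since the variables are now distinct and don't occur free across branches:
  forall q. forall p. forall i. exists n. (~C(q) & F(p,p) & ~C(i) & ~C(n))
The quantifier exists q sits under an odd number of negations (counting the antecedent side of each →), so it flips to forall q.

universal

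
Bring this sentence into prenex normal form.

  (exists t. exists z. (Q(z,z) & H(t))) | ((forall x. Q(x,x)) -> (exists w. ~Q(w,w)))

exists t. exists z. exists x. exists w. (Q(z,z) & H(t) | ~Q(x,x) | ~Q(w,w))

Eliminate → and ↔ using ¬ and ∨.
  (exists t. exists z. (Q(z,z) & H(t))) | ~(forall x. Q(x,x)) | (exists w. ~Q(w,w))
Drive negations inward (¬∀x A ≡ ∃x ¬A, ¬∃x A ≡ ∀x ¬A, De Morgan for ∧/∨):
  (exists t. exists z. (Q(z,z) & H(t))) | (exists x. ~Q(x,x)) | (exists w. ~Q(w,w))
Finally move all quantifiers to the prefix:
  exists t. exists z. exists x. exists w. (Q(z,z) & H(t) | ~Q(x,x) | ~Q(w,w))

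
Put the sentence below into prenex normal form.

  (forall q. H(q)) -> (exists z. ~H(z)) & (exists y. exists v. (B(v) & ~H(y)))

exists q. exists z. exists y. exists v. (~H(q) | ~H(z) & B(v) & ~H(y))

Rewrite implications/biconditionals: A → B as ¬A ∨ B.
  ~(forall q. H(q)) | (exists z. ~H(z)) & (exists y. exists v. (B(v) & ~H(y)))
Push ¬ through the quantifiers and connectives to reach negation normal form:
  (exists q. ~H(q)) | (exists z. ~H(z)) & (exists y. exists v. (B(v) & ~H(y)))
All bound variables are already distinct, so no renaming is needed.
Finally move all quantifiers to the prefix:
  exists q. exists z. exists y. exists v. (~H(q) | ~H(z) & B(v) & ~H(y))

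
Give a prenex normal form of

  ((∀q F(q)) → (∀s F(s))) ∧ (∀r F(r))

∃q ∀s ∀r ((¬F(q) ∨ F(s)) ∧ F(r))

Eliminate → and ↔ using ¬ and ∨.
  (¬(∀q F(q)) ∨ (∀s F(s))) ∧ (∀r F(r))
Move each ¬ inward, flipping quantifiers it crosses:
  ((∃q ¬F(q)) ∨ (∀s F(s))) ∧ (∀r F(r))
Extract every quantifier outward, since the variables are now distinct and don't occur free across branches:
  ∃q ∀s ∀r ((¬F(q) ∨ F(s)) ∧ F(r))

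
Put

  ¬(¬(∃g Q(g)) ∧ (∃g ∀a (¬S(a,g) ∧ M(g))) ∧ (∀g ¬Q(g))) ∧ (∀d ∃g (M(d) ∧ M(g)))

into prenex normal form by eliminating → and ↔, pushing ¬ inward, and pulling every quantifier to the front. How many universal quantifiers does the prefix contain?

2

Move each ¬ inward, flipping quantifiers it crosses:
  ((∃g Q(g)) ∨ (∀g ∃a (S(a,g) ∨ ¬M(g))) ∨ (∃g Q(g))) ∧ (∀d ∃g (M(d) ∧ M(g)))
Give each quantifier a distinct variable: g↦y, g↦w1, g↦u.
  ((∃g Q(g)) ∨ (∀y ∃a (S(a,y) ∨ ¬M(y))) ∨ (∃w1 Q(w1))) ∧ (∀d ∃u (M(d) ∧ M(u)))
Finally move all quantifiers to the prefix:
  ∃g ∀y ∃a ∃w1 ∀d ∃u ((Q(g) ∨ S(a,y) ∨ ¬M(y) ∨ Q(w1)) ∧ M(d) ∧ M(u))
The prefix is ∃g ∀y ∃a ∃w1 ∀d ∃u: 2 universal, 4 existential.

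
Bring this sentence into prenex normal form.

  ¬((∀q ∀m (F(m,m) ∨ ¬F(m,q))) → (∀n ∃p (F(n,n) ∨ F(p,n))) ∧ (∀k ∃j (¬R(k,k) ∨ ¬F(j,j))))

First replace A → B with ¬A ∨ B.
  ¬(¬(∀q ∀m (F(m,m) ∨ ¬F(m,q))) ∨ (∀n ∃p (F(n,n) ∨ F(p,n))) ∧ (∀k ∃j (¬R(k,k) ∨ ¬F(j,j))))
Push ¬ through the quantifiers and connectives to reach negation normal form:
  (∀q ∀m (F(m,m) ∨ ¬F(m,q))) ∧ ((∃n ∀p (¬F(n,n) ∧ ¬F(p,n))) ∨ (∃k ∀j (R(k,k) ∧ F(j,j))))
Extract every quantifier outward, since the variables are now distinct and don't occur free across branches:
  ∀q ∀m ∃n ∀p ∃k ∀j ((F(m,m) ∨ ¬F(m,q)) ∧ (¬F(n,n) ∧ ¬F(p,n) ∨ R(k,k) ∧ F(j,j)))

∀q ∀m ∃n ∀p ∃k ∀j ((F(m,m) ∨ ¬F(m,q)) ∧ (¬F(n,n) ∧ ¬F(p,n) ∨ R(k,k) ∧ F(j,j)))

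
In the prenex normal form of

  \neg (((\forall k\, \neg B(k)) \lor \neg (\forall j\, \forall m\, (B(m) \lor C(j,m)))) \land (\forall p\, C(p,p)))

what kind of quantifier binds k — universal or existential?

existential

Push ¬ through the quantifiers and connectives to reach negation normal form:
  (\exists k\, B(k)) \land (\forall j\, \forall m\, (B(m) \lor C(j,m))) \lor (\exists p\, \neg C(p,p))
All bound variables are already distinct, so no renaming is needed.
Finally move all quantifiers to the prefix:
  \exists k\, \forall j\, \forall m\, \exists p\, (B(k) \land (B(m) \lor C(j,m)) \lor \neg C(p,p))
The quantifier \forall k sits under an odd number of negations, so it flips to \exists k.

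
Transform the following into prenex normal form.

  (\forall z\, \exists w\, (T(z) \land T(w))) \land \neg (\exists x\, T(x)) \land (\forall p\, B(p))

Drive negations inward (¬∀x A ≡ ∃x ¬A, ¬∃x A ≡ ∀x ¬A, De Morgan for ∧/∨):
  (\forall z\, \exists w\, (T(z) \land T(w))) \land (\forall x\, \neg T(x)) \land (\forall p\, B(p))
All bound variables are already distinct, so no renaming is needed.
Finally move all quantifiers to the prefix:
  \forall z\, \exists w\, \forall x\, \forall p\, (T(z) \land T(w) \land \neg T(x) \land B(p))

\forall z\, \exists w\, \forall x\, \forall p\, (T(z) \land T(w) \land \neg T(x) \land B(p))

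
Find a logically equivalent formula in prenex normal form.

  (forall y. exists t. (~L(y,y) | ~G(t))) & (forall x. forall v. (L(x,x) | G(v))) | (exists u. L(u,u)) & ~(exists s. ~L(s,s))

Move each ¬ inward, flipping quantifiers it crosses:
  (forall y. exists t. (~L(y,y) | ~G(t))) & (forall x. forall v. (L(x,x) | G(v))) | (exists u. L(u,u)) & (forall s. L(s,s))
Finally move all quantifiers to the prefix:
  forall y. exists t. forall x. forall v. exists u. forall s. ((~L(y,y) | ~G(t)) & (L(x,x) | G(v)) | L(u,u) & L(s,s))

forall y. exists t. forall x. forall v. exists u. forall s. ((~L(y,y) | ~G(t)) & (L(x,x) | G(v)) | L(u,u) & L(s,s))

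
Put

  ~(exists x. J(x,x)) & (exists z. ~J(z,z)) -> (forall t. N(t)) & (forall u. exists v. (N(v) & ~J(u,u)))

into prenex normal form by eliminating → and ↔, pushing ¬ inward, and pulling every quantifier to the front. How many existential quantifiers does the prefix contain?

2

Rewrite implications/biconditionals: A → B as ¬A ∨ B.
  ~(~(exists x. J(x,x)) & (exists z. ~J(z,z))) | (forall t. N(t)) & (forall u. exists v. (N(v) & ~J(u,u)))
Move each ¬ inward, flipping quantifiers it crosses:
  (exists x. J(x,x)) | (forall z. J(z,z)) | (forall t. N(t)) & (forall u. exists v. (N(v) & ~J(u,u)))
Extract every quantifier outward, since the variables are now distinct and don't occur free across branches:
  exists x. forall z. forall t. forall u. exists v. (J(x,x) | J(z,z) | N(t) & N(v) & ~J(u,u))
The prefix is exists x forall z forall t forall u exists v: 3 universal, 2 existential.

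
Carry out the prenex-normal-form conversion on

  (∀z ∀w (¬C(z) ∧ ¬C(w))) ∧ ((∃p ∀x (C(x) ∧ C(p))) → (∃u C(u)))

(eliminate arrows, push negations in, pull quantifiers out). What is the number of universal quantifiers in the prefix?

3

Eliminate → and ↔ using ¬ and ∨.
  (∀z ∀w (¬C(z) ∧ ¬C(w))) ∧ (¬(∃p ∀x (C(x) ∧ C(p))) ∨ (∃u C(u)))
Push ¬ through the quantifiers and connectives to reach negation normal form:
  (∀z ∀w (¬C(z) ∧ ¬C(w))) ∧ ((∀p ∃x (¬C(x) ∨ ¬C(p))) ∨ (∃u C(u)))
All bound variables are already distinct, so no renaming is needed.
Extract every quantifier outward, since the variables are now distinct and don't occur free across branches:
  ∀z ∀w ∀p ∃x ∃u (¬C(z) ∧ ¬C(w) ∧ (¬C(x) ∨ ¬C(p) ∨ C(u)))
The prefix is ∀z ∀w ∀p ∃x ∃u: 3 universal, 2 existential.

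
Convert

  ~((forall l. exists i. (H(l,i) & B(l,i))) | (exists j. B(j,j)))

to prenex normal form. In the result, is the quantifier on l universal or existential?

existential

Drive negations inward (¬∀x A ≡ ∃x ¬A, ¬∃x A ≡ ∀x ¬A, De Morgan for ∧/∨):
  (exists l. forall i. (~H(l,i) | ~B(l,i))) & (forall j. ~B(j,j))
Pull the quantifiers to the front (each side's bound variable is not free in the other side):
  exists l. forall i. forall j. ((~H(l,i) | ~B(l,i)) & ~B(j,j))
The quantifier forall l sits under an odd number of negations, so it flips to exists l.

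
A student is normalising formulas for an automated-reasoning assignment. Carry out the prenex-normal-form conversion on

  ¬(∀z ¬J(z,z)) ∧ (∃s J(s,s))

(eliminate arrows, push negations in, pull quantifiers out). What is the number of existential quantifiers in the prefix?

Drive negations inward (¬∀x A ≡ ∃x ¬A, ¬∃x A ≡ ∀x ¬A, De Morgan for ∧/∨):
  (∃z J(z,z)) ∧ (∃s J(s,s))
All bound variables are already distinct, so no renaming is needed.
Finally move all quantifiers to the prefix:
  ∃z ∃s (J(z,z) ∧ J(s,s))
The prefix is ∃z ∃s: 0 universal, 2 existential.

2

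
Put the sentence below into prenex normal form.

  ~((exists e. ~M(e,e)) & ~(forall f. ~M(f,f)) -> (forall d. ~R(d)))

First replace A → B with ¬A ∨ B.
  ~(~((exists e. ~M(e,e)) & ~(forall f. ~M(f,f))) | (forall d. ~R(d)))
Drive negations inward (¬∀x A ≡ ∃x ¬A, ¬∃x A ≡ ∀x ¬A, De Morgan for ∧/∨):
  (exists e. ~M(e,e)) & (exists f. M(f,f)) & (exists d. R(d))
Finally move all quantifiers to the prefix:
  exists e. exists f. exists d. (~M(e,e) & M(f,f) & R(d))

exists e. exists f. exists d. (~M(e,e) & M(f,f) & R(d))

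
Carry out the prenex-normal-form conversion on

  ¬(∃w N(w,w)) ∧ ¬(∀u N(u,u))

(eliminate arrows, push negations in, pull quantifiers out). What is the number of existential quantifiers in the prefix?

1

Push ¬ through the quantifiers and connectives to reach negation normal form:
  (∀w ¬N(w,w)) ∧ (∃u ¬N(u,u))
All bound variables are already distinct, so no renaming is needed.
Extract every quantifier outward, since the variables are now distinct and don't occur free across branches:
  ∀w ∃u (¬N(w,w) ∧ ¬N(u,u))
The prefix is ∀w ∃u: 1 universal, 1 existential.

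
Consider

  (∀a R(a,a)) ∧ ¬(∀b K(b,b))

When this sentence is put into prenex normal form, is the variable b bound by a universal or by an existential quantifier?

Move each ¬ inward, flipping quantifiers it crosses:
  (∀a R(a,a)) ∧ (∃b ¬K(b,b))
All bound variables are already distinct, so no renaming is needed.
Extract every quantifier outward, since the variables are now distinct and don't occur free across branches:
  ∀a ∃b (R(a,a) ∧ ¬K(b,b))
The quantifier ∀b sits under an odd number of negations, so it flips to ∃b.

existential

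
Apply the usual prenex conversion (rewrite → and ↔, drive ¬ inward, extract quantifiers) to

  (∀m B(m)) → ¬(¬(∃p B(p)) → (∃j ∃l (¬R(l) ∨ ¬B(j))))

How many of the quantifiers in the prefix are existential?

1

First replace A → B with ¬A ∨ B.
  ¬(∀m B(m)) ∨ ¬(¬¬(∃p B(p)) ∨ (∃j ∃l (¬R(l) ∨ ¬B(j))))
Push ¬ through the quantifiers and connectives to reach negation normal form:
  (∃m ¬B(m)) ∨ (∀p ¬B(p)) ∧ (∀j ∀l (R(l) ∧ B(j)))
Pull the quantifiers to the front (each side's bound variable is not free in the other side):
  ∃m ∀p ∀j ∀l (¬B(m) ∨ ¬B(p) ∧ R(l) ∧ B(j))
The prefix is ∃m ∀p ∀j ∀l: 3 universal, 1 existential.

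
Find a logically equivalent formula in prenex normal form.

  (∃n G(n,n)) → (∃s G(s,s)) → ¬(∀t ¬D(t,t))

Rewrite implications/biconditionals: A → B as ¬A ∨ B.
  ¬(∃n G(n,n)) ∨ ¬(∃s G(s,s)) ∨ ¬(∀t ¬D(t,t))
Move each ¬ inward, flipping quantifiers it crosses:
  (∀n ¬G(n,n)) ∨ (∀s ¬G(s,s)) ∨ (∃t D(t,t))
Pull the quantifiers to the front (each side's bound variable is not free in the other side):
  ∀n ∀s ∃t (¬G(n,n) ∨ ¬G(s,s) ∨ D(t,t))

∀n ∀s ∃t (¬G(n,n) ∨ ¬G(s,s) ∨ D(t,t))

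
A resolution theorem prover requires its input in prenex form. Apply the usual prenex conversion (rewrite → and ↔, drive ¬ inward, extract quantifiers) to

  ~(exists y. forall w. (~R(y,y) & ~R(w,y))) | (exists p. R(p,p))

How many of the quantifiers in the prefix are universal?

Drive negations inward (¬∀x A ≡ ∃x ¬A, ¬∃x A ≡ ∀x ¬A, De Morgan for ∧/∨):
  (forall y. exists w. (R(y,y) | R(w,y))) | (exists p. R(p,p))
Extract every quantifier outward, since the variables are now distinct and don't occur free across branches:
  forall y. exists w. exists p. (R(y,y) | R(w,y) | R(p,p))
The prefix is forall y exists w exists p: 1 universal, 2 existential.

1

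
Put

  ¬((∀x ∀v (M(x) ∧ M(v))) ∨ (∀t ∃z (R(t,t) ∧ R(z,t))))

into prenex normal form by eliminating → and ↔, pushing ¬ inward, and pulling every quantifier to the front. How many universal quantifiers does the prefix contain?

Move each ¬ inward, flipping quantifiers it crosses:
  (∃x ∃v (¬M(x) ∨ ¬M(v))) ∧ (∃t ∀z (¬R(t,t) ∨ ¬R(z,t)))
All bound variables are already distinct, so no renaming is needed.
Finally move all quantifiers to the prefix:
  ∃x ∃v ∃t ∀z ((¬M(x) ∨ ¬M(v)) ∧ (¬R(t,t) ∨ ¬R(z,t)))
The prefix is ∃x ∃v ∃t ∀z: 1 universal, 3 existential.

1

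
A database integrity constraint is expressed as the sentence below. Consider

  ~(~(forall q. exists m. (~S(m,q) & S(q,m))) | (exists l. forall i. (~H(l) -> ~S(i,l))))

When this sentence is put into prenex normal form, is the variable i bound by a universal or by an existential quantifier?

First replace A → B with ¬A ∨ B.
  ~(~(forall q. exists m. (~S(m,q) & S(q,m))) | (exists l. forall i. (~~H(l) | ~S(i,l))))
Drive negations inward (¬∀x A ≡ ∃x ¬A, ¬∃x A ≡ ∀x ¬A, De Morgan for ∧/∨):
  (forall q. exists m. (~S(m,q) & S(q,m))) & (forall l. exists i. (~H(l) & S(i,l)))
Finally move all quantifiers to the prefix:
  forall q. exists m. forall l. exists i. (~S(m,q) & S(q,m) & ~H(l) & S(i,l))
The quantifier forall i sits under an odd number of negations (counting the antecedent side of each →), so it flips to exists i.

existential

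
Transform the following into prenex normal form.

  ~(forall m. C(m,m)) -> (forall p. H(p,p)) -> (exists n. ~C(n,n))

Eliminate → and ↔ using ¬ and ∨.
  ~~(forall m. C(m,m)) | ~(forall p. H(p,p)) | (exists n. ~C(n,n))
Push ¬ through the quantifiers and connectives to reach negation normal form:
  (forall m. C(m,m)) | (exists p. ~H(p,p)) | (exists n. ~C(n,n))
All bound variables are already distinct, so no renaming is needed.
Finally move all quantifiers to the prefix:
  forall m. exists p. exists n. (C(m,m) | ~H(p,p) | ~C(n,n))

forall m. exists p. exists n. (C(m,m) | ~H(p,p) | ~C(n,n))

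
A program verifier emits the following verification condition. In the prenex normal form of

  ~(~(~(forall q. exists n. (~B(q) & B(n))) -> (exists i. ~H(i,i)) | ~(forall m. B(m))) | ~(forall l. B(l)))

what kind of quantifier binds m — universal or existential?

Eliminate → and ↔ using ¬ and ∨.
  ~(~(~~(forall q. exists n. (~B(q) & B(n))) | (exists i. ~H(i,i)) | ~(forall m. B(m))) | ~(forall l. B(l)))
Move each ¬ inward, flipping quantifiers it crosses:
  ((forall q. exists n. (~B(q) & B(n))) | (exists i. ~H(i,i)) | (exists m. ~B(m))) & (forall l. B(l))
All bound variables are already distinct, so no renaming is needed.
Finally move all quantifiers to the prefix:
  forall q. exists n. exists i. exists m. forall l. ((~B(q) & B(n) | ~H(i,i) | ~B(m)) & B(l))
The quantifier forall m sits under an odd number of negations (counting the antecedent side of each →), so it flips to exists m.

existential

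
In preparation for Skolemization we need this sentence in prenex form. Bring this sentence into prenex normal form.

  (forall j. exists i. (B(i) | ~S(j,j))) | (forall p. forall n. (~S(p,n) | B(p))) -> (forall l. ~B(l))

Eliminate → and ↔ using ¬ and ∨.
  ~((forall j. exists i. (B(i) | ~S(j,j))) | (forall p. forall n. (~S(p,n) | B(p)))) | (forall l. ~B(l))
Move each ¬ inward, flipping quantifiers it crosses:
  (exists j. forall i. (~B(i) & S(j,j))) & (exists p. exists n. (S(p,n) & ~B(p))) | (forall l. ~B(l))
All bound variables are already distinct, so no renaming is needed.
Extract every quantifier outward, since the variables are now distinct and don't occur free across branches:
  exists j. forall i. exists p. exists n. forall l. (~B(i) & S(j,j) & S(p,n) & ~B(p) | ~B(l))

exists j. forall i. exists p. exists n. forall l. (~B(i) & S(j,j) & S(p,n) & ~B(p) | ~B(l))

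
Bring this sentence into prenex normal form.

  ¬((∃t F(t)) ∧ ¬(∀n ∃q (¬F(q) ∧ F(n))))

Drive negations inward (¬∀x A ≡ ∃x ¬A, ¬∃x A ≡ ∀x ¬A, De Morgan for ∧/∨):
  (∀t ¬F(t)) ∨ (∀n ∃q (¬F(q) ∧ F(n)))
Finally move all quantifiers to the prefix:
  ∀t ∀n ∃q (¬F(t) ∨ ¬F(q) ∧ F(n))

∀t ∀n ∃q (¬F(t) ∨ ¬F(q) ∧ F(n))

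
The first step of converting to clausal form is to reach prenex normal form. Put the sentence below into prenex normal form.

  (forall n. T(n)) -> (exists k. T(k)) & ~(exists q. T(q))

First replace A → B with ¬A ∨ B.
  ~(forall n. T(n)) | (exists k. T(k)) & ~(exists q. T(q))
Push ¬ through the quantifiers and connectives to reach negation normal form:
  (exists n. ~T(n)) | (exists k. T(k)) & (forall q. ~T(q))
All bound variables are already distinct, so no renaming is needed.
Pull the quantifiers to the front (each side's bound variable is not free in the other side):
  exists n. exists k. forall q. (~T(n) | T(k) & ~T(q))

exists n. exists k. forall q. (~T(n) | T(k) & ~T(q))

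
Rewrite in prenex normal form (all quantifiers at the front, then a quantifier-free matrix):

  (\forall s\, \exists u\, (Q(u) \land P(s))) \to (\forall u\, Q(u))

Eliminate → and ↔ using ¬ and ∨.
  \neg (\forall s\, \exists u\, (Q(u) \land P(s))) \lor (\forall u\, Q(u))
Push ¬ through the quantifiers and connectives to reach negation normal form:
  (\exists s\, \forall u\, (\neg Q(u) \lor \neg P(s))) \lor (\forall u\, Q(u))
Standardize variables apart so no two quantifiers bind the same name: u↦y.
  (\exists s\, \forall u\, (\neg Q(u) \lor \neg P(s))) \lor (\forall y\, Q(y))
Finally move all quantifiers to the prefix:
  \exists s\, \forall u\, \forall y\, (\neg Q(u) \lor \neg P(s) \lor Q(y))

\exists s\, \forall u\, \forall y\, (\neg Q(u) \lor \neg P(s) \lor Q(y))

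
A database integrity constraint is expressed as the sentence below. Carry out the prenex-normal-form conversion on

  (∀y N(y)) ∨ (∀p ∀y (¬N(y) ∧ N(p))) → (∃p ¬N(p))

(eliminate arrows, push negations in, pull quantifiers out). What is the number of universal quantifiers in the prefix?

0

First replace A → B with ¬A ∨ B.
  ¬((∀y N(y)) ∨ (∀p ∀y (¬N(y) ∧ N(p)))) ∨ (∃p ¬N(p))
Push ¬ through the quantifiers and connectives to reach negation normal form:
  (∃y ¬N(y)) ∧ (∃p ∃y (N(y) ∨ ¬N(p))) ∨ (∃p ¬N(p))
Standardize variables apart so no two quantifiers bind the same name: y↦x, p↦z1.
  (∃y ¬N(y)) ∧ (∃p ∃x (N(x) ∨ ¬N(p))) ∨ (∃z1 ¬N(z1))
Finally move all quantifiers to the prefix:
  ∃y ∃p ∃x ∃z1 (¬N(y) ∧ (N(x) ∨ ¬N(p)) ∨ ¬N(z1))
The prefix is ∃y ∃p ∃x ∃z1: 0 universal, 4 existential.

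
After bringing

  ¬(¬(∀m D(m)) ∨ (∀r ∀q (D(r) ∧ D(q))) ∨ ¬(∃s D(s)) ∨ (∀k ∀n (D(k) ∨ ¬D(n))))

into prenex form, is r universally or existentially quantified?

Drive negations inward (¬∀x A ≡ ∃x ¬A, ¬∃x A ≡ ∀x ¬A, De Morgan for ∧/∨):
  (∀m D(m)) ∧ (∃r ∃q (¬D(r) ∨ ¬D(q))) ∧ (∃s D(s)) ∧ (∃k ∃n (¬D(k) ∧ D(n)))
Finally move all quantifiers to the prefix:
  ∀m ∃r ∃q ∃s ∃k ∃n (D(m) ∧ (¬D(r) ∨ ¬D(q)) ∧ D(s) ∧ ¬D(k) ∧ D(n))
The quantifier ∀r sits under an odd number of negations, so it flips to ∃r.

existential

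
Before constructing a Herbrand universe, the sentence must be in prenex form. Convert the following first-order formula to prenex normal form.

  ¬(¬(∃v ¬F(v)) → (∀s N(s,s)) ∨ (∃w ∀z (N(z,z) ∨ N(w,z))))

∀v ∃s ∀w ∃z (F(v) ∧ ¬N(s,s) ∧ ¬N(z,z) ∧ ¬N(w,z))

Eliminate → and ↔ using ¬ and ∨.
  ¬(¬¬(∃v ¬F(v)) ∨ (∀s N(s,s)) ∨ (∃w ∀z (N(z,z) ∨ N(w,z))))
Move each ¬ inward, flipping quantifiers it crosses:
  (∀v F(v)) ∧ (∃s ¬N(s,s)) ∧ (∀w ∃z (¬N(z,z) ∧ ¬N(w,z)))
Finally move all quantifiers to the prefix:
  ∀v ∃s ∀w ∃z (F(v) ∧ ¬N(s,s) ∧ ¬N(z,z) ∧ ¬N(w,z))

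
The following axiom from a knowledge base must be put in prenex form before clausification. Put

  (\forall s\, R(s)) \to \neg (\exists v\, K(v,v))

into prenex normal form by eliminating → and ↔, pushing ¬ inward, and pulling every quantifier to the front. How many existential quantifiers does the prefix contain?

1

First replace A → B with ¬A ∨ B.
  \neg (\forall s\, R(s)) \lor \neg (\exists v\, K(v,v))
Push ¬ through the quantifiers and connectives to reach negation normal form:
  (\exists s\, \neg R(s)) \lor (\forall v\, \neg K(v,v))
All bound variables are already distinct, so no renaming is needed.
Extract every quantifier outward, since the variables are now distinct and don't occur free across branches:
  \exists s\, \forall v\, (\neg R(s) \lor \neg K(v,v))
The prefix is \exists s \forall v: 1 universal, 1 existential.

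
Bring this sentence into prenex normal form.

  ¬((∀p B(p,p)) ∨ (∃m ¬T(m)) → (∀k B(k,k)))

∀p ∃m ∃k ((B(p,p) ∨ ¬T(m)) ∧ ¬B(k,k))

Eliminate → and ↔ using ¬ and ∨.
  ¬(¬((∀p B(p,p)) ∨ (∃m ¬T(m))) ∨ (∀k B(k,k)))
Drive negations inward (¬∀x A ≡ ∃x ¬A, ¬∃x A ≡ ∀x ¬A, De Morgan for ∧/∨):
  ((∀p B(p,p)) ∨ (∃m ¬T(m))) ∧ (∃k ¬B(k,k))
All bound variables are already distinct, so no renaming is needed.
Finally move all quantifiers to the prefix:
  ∀p ∃m ∃k ((B(p,p) ∨ ¬T(m)) ∧ ¬B(k,k))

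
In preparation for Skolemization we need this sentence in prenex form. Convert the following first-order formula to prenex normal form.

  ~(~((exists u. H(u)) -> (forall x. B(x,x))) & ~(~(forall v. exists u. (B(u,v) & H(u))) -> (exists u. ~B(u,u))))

First replace A → B with ¬A ∨ B.
  ~(~(~(exists u. H(u)) | (forall x. B(x,x))) & ~(~~(forall v. exists u. (B(u,v) & H(u))) | (exists u. ~B(u,u))))
Move each ¬ inward, flipping quantifiers it crosses:
  (forall u. ~H(u)) | (forall x. B(x,x)) | (forall v. exists u. (B(u,v) & H(u))) | (exists u. ~B(u,u))
Rename bound variables to avoid capture: u↦b, u↦v1.
  (forall u. ~H(u)) | (forall x. B(x,x)) | (forall v. exists b. (B(b,v) & H(b))) | (exists v1. ~B(v1,v1))
Finally move all quantifiers to the prefix:
  forall u. forall x. forall v. exists b. exists v1. (~H(u) | B(x,x) | B(b,v) & H(b) | ~B(v1,v1))

forall u. forall x. forall v. exists b. exists v1. (~H(u) | B(x,x) | B(b,v) & H(b) | ~B(v1,v1))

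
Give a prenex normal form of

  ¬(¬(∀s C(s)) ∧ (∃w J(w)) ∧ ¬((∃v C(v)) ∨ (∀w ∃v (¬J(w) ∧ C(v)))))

∀s ∀w ∃v ∀w1 ∃c (C(s) ∨ ¬J(w) ∨ C(v) ∨ ¬J(w1) ∧ C(c))

Move each ¬ inward, flipping quantifiers it crosses:
  (∀s C(s)) ∨ (∀w ¬J(w)) ∨ (∃v C(v)) ∨ (∀w ∃v (¬J(w) ∧ C(v)))
Standardize variables apart so no two quantifiers bind the same name: w↦w1, v↦c.
  (∀s C(s)) ∨ (∀w ¬J(w)) ∨ (∃v C(v)) ∨ (∀w1 ∃c (¬J(w1) ∧ C(c)))
Pull the quantifiers to the front (each side's bound variable is not free in the other side):
  ∀s ∀w ∃v ∀w1 ∃c (C(s) ∨ ¬J(w) ∨ C(v) ∨ ¬J(w1) ∧ C(c))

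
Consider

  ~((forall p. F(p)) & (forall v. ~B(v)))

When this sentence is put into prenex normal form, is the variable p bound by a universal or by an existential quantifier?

Move each ¬ inward, flipping quantifiers it crosses:
  (exists p. ~F(p)) | (exists v. B(v))
All bound variables are already distinct, so no renaming is needed.
Pull the quantifiers to the front (each side's bound variable is not free in the other side):
  exists p. exists v. (~F(p) | B(v))
The quantifier forall p sits under an odd number of negations, so it flips to exists p.

existential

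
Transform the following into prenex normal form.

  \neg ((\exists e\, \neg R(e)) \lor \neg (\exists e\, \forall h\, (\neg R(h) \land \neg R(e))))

\forall e\, \exists a\, \forall h\, (R(e) \land \neg R(h) \land \neg R(a))

Drive negations inward (¬∀x A ≡ ∃x ¬A, ¬∃x A ≡ ∀x ¬A, De Morgan for ∧/∨):
  (\forall e\, R(e)) \land (\exists e\, \forall h\, (\neg R(h) \land \neg R(e)))
Standardize variables apart so no two quantifiers bind the same name: e↦a.
  (\forall e\, R(e)) \land (\exists a\, \forall h\, (\neg R(h) \land \neg R(a)))
Extract every quantifier outward, since the variables are now distinct and don't occur free across branches:
  \forall e\, \exists a\, \forall h\, (R(e) \land \neg R(h) \land \neg R(a))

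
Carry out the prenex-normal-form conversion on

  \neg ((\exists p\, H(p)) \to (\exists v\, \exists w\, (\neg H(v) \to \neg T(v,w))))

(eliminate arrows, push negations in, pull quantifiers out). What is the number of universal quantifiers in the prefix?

Eliminate → and ↔ using ¬ and ∨.
  \neg (\neg (\exists p\, H(p)) \lor (\exists v\, \exists w\, (\neg \neg H(v) \lor \neg T(v,w))))
Drive negations inward (¬∀x A ≡ ∃x ¬A, ¬∃x A ≡ ∀x ¬A, De Morgan for ∧/∨):
  (\exists p\, H(p)) \land (\forall v\, \forall w\, (\neg H(v) \land T(v,w)))
Extract every quantifier outward, since the variables are now distinct and don't occur free across branches:
  \exists p\, \forall v\, \forall w\, (H(p) \land \neg H(v) \land T(v,w))
The prefix is \exists p \forall v \forall w: 2 universal, 1 existential.

2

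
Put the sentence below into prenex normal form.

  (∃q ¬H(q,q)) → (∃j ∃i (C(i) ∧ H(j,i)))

∀q ∃j ∃i (H(q,q) ∨ C(i) ∧ H(j,i))

Eliminate → and ↔ using ¬ and ∨.
  ¬(∃q ¬H(q,q)) ∨ (∃j ∃i (C(i) ∧ H(j,i)))
Drive negations inward (¬∀x A ≡ ∃x ¬A, ¬∃x A ≡ ∀x ¬A, De Morgan for ∧/∨):
  (∀q H(q,q)) ∨ (∃j ∃i (C(i) ∧ H(j,i)))
Pull the quantifiers to the front (each side's bound variable is not free in the other side):
  ∀q ∃j ∃i (H(q,q) ∨ C(i) ∧ H(j,i))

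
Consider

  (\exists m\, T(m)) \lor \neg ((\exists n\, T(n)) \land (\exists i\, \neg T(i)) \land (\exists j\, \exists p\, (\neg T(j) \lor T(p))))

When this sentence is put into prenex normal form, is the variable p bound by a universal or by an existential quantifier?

Push ¬ through the quantifiers and connectives to reach negation normal form:
  (\exists m\, T(m)) \lor (\forall n\, \neg T(n)) \lor (\forall i\, T(i)) \lor (\forall j\, \forall p\, (T(j) \land \neg T(p)))
Pull the quantifiers to the front (each side's bound variable is not free in the other side):
  \exists m\, \forall n\, \forall i\, \forall j\, \forall p\, (T(m) \lor \neg T(n) \lor T(i) \lor T(j) \land \neg T(p))
The quantifier \exists p sits under an odd number of negations, so it flips to \forall p.

universal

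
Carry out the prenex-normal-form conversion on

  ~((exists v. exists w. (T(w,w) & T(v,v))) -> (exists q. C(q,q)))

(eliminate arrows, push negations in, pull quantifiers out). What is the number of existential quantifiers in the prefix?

Eliminate → and ↔ using ¬ and ∨.
  ~(~(exists v. exists w. (T(w,w) & T(v,v))) | (exists q. C(q,q)))
Push ¬ through the quantifiers and connectives to reach negation normal form:
  (exists v. exists w. (T(w,w) & T(v,v))) & (forall q. ~C(q,q))
All bound variables are already distinct, so no renaming is needed.
Extract every quantifier outward, since the variables are now distinct and don't occur free across branches:
  exists v. exists w. forall q. (T(w,w) & T(v,v) & ~C(q,q))
The prefix is exists v exists w forall q: 1 universal, 2 existential.

2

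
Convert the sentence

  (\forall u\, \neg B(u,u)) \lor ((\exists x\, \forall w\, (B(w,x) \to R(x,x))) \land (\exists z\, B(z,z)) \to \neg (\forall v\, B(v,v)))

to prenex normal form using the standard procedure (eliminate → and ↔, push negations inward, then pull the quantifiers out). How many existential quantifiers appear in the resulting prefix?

Rewrite implications/biconditionals: A → B as ¬A ∨ B.
  (\forall u\, \neg B(u,u)) \lor \neg ((\exists x\, \forall w\, (\neg B(w,x) \lor R(x,x))) \land (\exists z\, B(z,z))) \lor \neg (\forall v\, B(v,v))
Push ¬ through the quantifiers and connectives to reach negation normal form:
  (\forall u\, \neg B(u,u)) \lor (\forall x\, \exists w\, (B(w,x) \land \neg R(x,x))) \lor (\forall z\, \neg B(z,z)) \lor (\exists v\, \neg B(v,v))
Pull the quantifiers to the front (each side's bound variable is not free in the other side):
  \forall u\, \forall x\, \exists w\, \forall z\, \exists v\, (\neg B(u,u) \lor B(w,x) \land \neg R(x,x) \lor \neg B(z,z) \lor \neg B(v,v))
The prefix is \forall u \forall x \exists w \forall z \exists v: 3 universal, 2 existential.

2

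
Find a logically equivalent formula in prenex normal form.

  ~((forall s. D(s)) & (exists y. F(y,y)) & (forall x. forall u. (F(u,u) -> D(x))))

First replace A → B with ¬A ∨ B.
  ~((forall s. D(s)) & (exists y. F(y,y)) & (forall x. forall u. (~F(u,u) | D(x))))
Drive negations inward (¬∀x A ≡ ∃x ¬A, ¬∃x A ≡ ∀x ¬A, De Morgan for ∧/∨):
  (exists s. ~D(s)) | (forall y. ~F(y,y)) | (exists x. exists u. (F(u,u) & ~D(x)))
All bound variables are already distinct, so no renaming is needed.
Finally move all quantifiers to the prefix:
  exists s. forall y. exists x. exists u. (~D(s) | ~F(y,y) | F(u,u) & ~D(x))

exists s. forall y. exists x. exists u. (~D(s) | ~F(y,y) | F(u,u) & ~D(x))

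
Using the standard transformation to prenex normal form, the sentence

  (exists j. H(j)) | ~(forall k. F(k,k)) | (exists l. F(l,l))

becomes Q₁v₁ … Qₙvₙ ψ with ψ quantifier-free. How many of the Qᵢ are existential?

Push ¬ through the quantifiers and connectives to reach negation normal form:
  (exists j. H(j)) | (exists k. ~F(k,k)) | (exists l. F(l,l))
Finally move all quantifiers to the prefix:
  exists j. exists k. exists l. (H(j) | ~F(k,k) | F(l,l))
The prefix is exists j exists k exists l: 0 universal, 3 existential.

3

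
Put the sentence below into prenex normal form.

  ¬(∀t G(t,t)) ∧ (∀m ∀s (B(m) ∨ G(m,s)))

Move each ¬ inward, flipping quantifiers it crosses:
  (∃t ¬G(t,t)) ∧ (∀m ∀s (B(m) ∨ G(m,s)))
All bound variables are already distinct, so no renaming is needed.
Pull the quantifiers to the front (each side's bound variable is not free in the other side):
  ∃t ∀m ∀s (¬G(t,t) ∧ (B(m) ∨ G(m,s)))

∃t ∀m ∀s (¬G(t,t) ∧ (B(m) ∨ G(m,s)))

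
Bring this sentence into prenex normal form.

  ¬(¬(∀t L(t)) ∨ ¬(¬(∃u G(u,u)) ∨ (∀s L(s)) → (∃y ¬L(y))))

Rewrite implications/biconditionals: A → B as ¬A ∨ B.
  ¬(¬(∀t L(t)) ∨ ¬(¬(¬(∃u G(u,u)) ∨ (∀s L(s))) ∨ (∃y ¬L(y))))
Push ¬ through the quantifiers and connectives to reach negation normal form:
  (∀t L(t)) ∧ ((∃u G(u,u)) ∧ (∃s ¬L(s)) ∨ (∃y ¬L(y)))
Finally move all quantifiers to the prefix:
  ∀t ∃u ∃s ∃y (L(t) ∧ (G(u,u) ∧ ¬L(s) ∨ ¬L(y)))

∀t ∃u ∃s ∃y (L(t) ∧ (G(u,u) ∧ ¬L(s) ∨ ¬L(y)))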